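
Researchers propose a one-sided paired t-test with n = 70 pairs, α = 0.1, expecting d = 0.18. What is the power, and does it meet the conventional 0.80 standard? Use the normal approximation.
Power ≈ 0.59; the study is underpowered (power < 0.80)

Power calculation (paired t-test, normal approximation):
z_β = d · √n - z_α
z_β = 0.18 · √70 - 1.282
z_β = 0.18 · 8.367 - 1.282
z_β = 0.224

Power = Φ(z_β) = Φ(0.224) ≈ 0.589

Effect size d = 0.18 is very small by Cohen's convention (0.2/0.5/0.8).

Threshold: power ≥ 0.80 is conventionally adequate.
Power ≈ 0.59 → the study is underpowered (power < 0.80).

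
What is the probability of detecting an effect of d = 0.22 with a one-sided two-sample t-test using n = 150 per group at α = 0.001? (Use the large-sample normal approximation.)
Power ≈ 0.12

Power calculation (two-sample t-test, normal approximation):
z_β = d · √(n/2) - z_α
z_β = 0.22 · √(150/2) - 3.090
z_β = 0.22 · 8.660 - 3.090
z_β = -1.185

Power = Φ(z_β) = Φ(-1.185) ≈ 0.118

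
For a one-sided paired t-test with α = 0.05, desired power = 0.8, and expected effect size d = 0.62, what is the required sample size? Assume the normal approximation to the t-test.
n = 17 pairs

Sample size formula (paired t-test, normal approximation):
n = ((z_α + z_β) / d)²

z_α = 1.645 (for α = 0.05, one-sided)
z_β = 0.842 (for power = 0.8)
d = 0.62

n = ((1.645 + 0.842) / 0.62)²
n = (4.011)²
n ≈ 16.09
Round up to the next whole number: n = 17 pairs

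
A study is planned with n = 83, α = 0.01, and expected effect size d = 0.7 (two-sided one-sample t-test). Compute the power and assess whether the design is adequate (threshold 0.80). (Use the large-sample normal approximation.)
Power ≈ 1.00; the study is adequately powered (power ≥ 0.80)

Power calculation (one-sample t-test, normal approximation):
z_β = d · √n - z_{α/2}
z_β = 0.7 · √83 - 2.576
z_β = 0.7 · 9.110 - 2.576
z_β = 3.801

Power = Φ(z_β) = Φ(3.801) ≈ 1.000

Effect size d = 0.7 is medium by Cohen's convention (0.2/0.5/0.8).

Threshold: power ≥ 0.80 is conventionally adequate.
Power ≈ 1.00 → the study is adequately powered (power ≥ 0.80).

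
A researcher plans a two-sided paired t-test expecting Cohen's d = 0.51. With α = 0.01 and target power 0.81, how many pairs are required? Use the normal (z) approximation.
n = 46 pairs

Sample size formula (paired t-test, normal approximation):
n = ((z_{α/2} + z_β) / d)²

z_{α/2} = 2.576 (for α = 0.01, two-sided)
z_β = 0.878 (for power = 0.81)
d = 0.51

n = ((2.576 + 0.878) / 0.51)²
n = (6.773)²
n ≈ 45.87
Round up to the next whole number: n = 46 pairs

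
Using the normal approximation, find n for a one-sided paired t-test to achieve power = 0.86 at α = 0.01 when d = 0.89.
n = 15 pairs

Sample size formula (paired t-test, normal approximation):
n = ((z_α + z_β) / d)²

z_α = 2.326 (for α = 0.01, one-sided)
z_β = 1.080 (for power = 0.86)
d = 0.89

n = ((2.326 + 1.080) / 0.89)²
n = (3.827)²
n ≈ 14.65
Round up to the next whole number: n = 15 pairs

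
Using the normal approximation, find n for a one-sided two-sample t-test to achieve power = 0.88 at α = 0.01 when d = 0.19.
n = 680 per group

Sample size formula (two-sample t-test, normal approximation):
n = 2 · ((z_α + z_β) / d)²

z_α = 2.326 (for α = 0.01, one-sided)
z_β = 1.175 (for power = 0.88)
d = 0.19

n = 2 · ((2.326 + 1.175) / 0.19)²
n = 2 · (18.426)²
n ≈ 679.03
Round up to the next whole number: n = 680 per group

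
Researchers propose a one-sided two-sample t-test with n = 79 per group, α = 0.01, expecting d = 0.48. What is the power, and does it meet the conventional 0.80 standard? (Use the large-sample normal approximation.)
Power ≈ 0.76; the study is underpowered (power < 0.80)

Power calculation (two-sample t-test, normal approximation):
z_β = d · √(n/2) - z_α
z_β = 0.48 · √(79/2) - 2.326
z_β = 0.48 · 6.285 - 2.326
z_β = 0.690

Power = Φ(z_β) = Φ(0.690) ≈ 0.755

Effect size d = 0.48 is small by Cohen's convention (0.2/0.5/0.8).

Threshold: power ≥ 0.80 is conventionally adequate.
Power ≈ 0.76 → the study is underpowered (power < 0.80).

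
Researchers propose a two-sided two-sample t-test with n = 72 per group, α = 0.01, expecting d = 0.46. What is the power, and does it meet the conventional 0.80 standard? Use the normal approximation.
Power ≈ 0.57; the study is underpowered (power < 0.80)

Power calculation (two-sample t-test, normal approximation):
z_β = d · √(n/2) - z_{α/2}
z_β = 0.46 · √(72/2) - 2.576
z_β = 0.46 · 6.000 - 2.576
z_β = 0.184

Power = Φ(z_β) = Φ(0.184) ≈ 0.573

Effect size d = 0.46 is small by Cohen's convention (0.2/0.5/0.8).

Threshold: power ≥ 0.80 is conventionally adequate.
Power ≈ 0.57 → the study is underpowered (power < 0.80).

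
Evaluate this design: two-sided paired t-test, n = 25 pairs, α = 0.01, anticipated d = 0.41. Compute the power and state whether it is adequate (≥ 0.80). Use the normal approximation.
Power ≈ 0.30; the study is underpowered (power < 0.80)

Power calculation (paired t-test, normal approximation):
z_β = d · √n - z_{α/2}
z_β = 0.41 · √25 - 2.576
z_β = 0.41 · 5.000 - 2.576
z_β = -0.526

Power = Φ(z_β) = Φ(-0.526) ≈ 0.300

Effect size d = 0.41 is small by Cohen's convention (0.2/0.5/0.8).

Threshold: power ≥ 0.80 is conventionally adequate.
Power ≈ 0.30 → the study is underpowered (power < 0.80).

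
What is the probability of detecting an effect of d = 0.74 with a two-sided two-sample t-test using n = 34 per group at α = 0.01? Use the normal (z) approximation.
Power ≈ 0.68

Power calculation (two-sample t-test, normal approximation):
z_β = d · √(n/2) - z_{α/2}
z_β = 0.74 · √(34/2) - 2.576
z_β = 0.74 · 4.123 - 2.576
z_β = 0.475

Power = Φ(z_β) = Φ(0.475) ≈ 0.683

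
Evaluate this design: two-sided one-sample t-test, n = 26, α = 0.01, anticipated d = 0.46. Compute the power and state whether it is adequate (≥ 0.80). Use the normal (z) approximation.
Power ≈ 0.41; the study is underpowered (power < 0.80)

Power calculation (one-sample t-test, normal approximation):
z_β = d · √n - z_{α/2}
z_β = 0.46 · √26 - 2.576
z_β = 0.46 · 5.099 - 2.576
z_β = -0.230

Power = Φ(z_β) = Φ(-0.230) ≈ 0.409

Effect size d = 0.46 is small by Cohen's convention (0.2/0.5/0.8).

Threshold: power ≥ 0.80 is conventionally adequate.
Power ≈ 0.41 → the study is underpowered (power < 0.80).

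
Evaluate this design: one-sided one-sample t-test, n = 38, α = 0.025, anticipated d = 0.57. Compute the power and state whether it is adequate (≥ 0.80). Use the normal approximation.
Power ≈ 0.94; the study is adequately powered (power ≥ 0.80)

Power calculation (one-sample t-test, normal approximation):
z_β = d · √n - z_α
z_β = 0.57 · √38 - 1.960
z_β = 0.57 · 6.164 - 1.960
z_β = 1.554

Power = Φ(z_β) = Φ(1.554) ≈ 0.940

Effect size d = 0.57 is medium by Cohen's convention (0.2/0.5/0.8).

Threshold: power ≥ 0.80 is conventionally adequate.
Power ≈ 0.94 → the study is adequately powered (power ≥ 0.80).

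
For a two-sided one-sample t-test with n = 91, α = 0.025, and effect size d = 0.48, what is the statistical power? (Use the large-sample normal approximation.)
Power ≈ 0.99

Power calculation (one-sample t-test, normal approximation):
z_β = d · √n - z_{α/2}
z_β = 0.48 · √91 - 2.241
z_β = 0.48 · 9.539 - 2.241
z_β = 2.338

Power = Φ(z_β) = Φ(2.338) ≈ 0.990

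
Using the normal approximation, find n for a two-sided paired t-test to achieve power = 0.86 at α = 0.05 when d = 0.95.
n = 11 pairs

Sample size formula (paired t-test, normal approximation):
n = ((z_{α/2} + z_β) / d)²

z_{α/2} = 1.960 (for α = 0.05, two-sided)
z_β = 1.080 (for power = 0.86)
d = 0.95

n = ((1.960 + 1.080) / 0.95)²
n = (3.200)²
n ≈ 10.24
Round up to the next whole number: n = 11 pairs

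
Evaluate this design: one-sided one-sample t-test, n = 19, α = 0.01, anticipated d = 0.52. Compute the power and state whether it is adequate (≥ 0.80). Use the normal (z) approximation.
Power ≈ 0.48; the study is underpowered (power < 0.80)

Power calculation (one-sample t-test, normal approximation):
z_β = d · √n - z_α
z_β = 0.52 · √19 - 2.326
z_β = 0.52 · 4.359 - 2.326
z_β = -0.060

Power = Φ(z_β) = Φ(-0.060) ≈ 0.476

Effect size d = 0.52 is medium by Cohen's convention (0.2/0.5/0.8).

Threshold: power ≥ 0.80 is conventionally adequate.
Power ≈ 0.48 → the study is underpowered (power < 0.80).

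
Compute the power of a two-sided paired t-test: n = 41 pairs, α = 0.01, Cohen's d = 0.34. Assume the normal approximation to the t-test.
Power ≈ 0.35

Power calculation (paired t-test, normal approximation):
z_β = d · √n - z_{α/2}
z_β = 0.34 · √41 - 2.576
z_β = 0.34 · 6.403 - 2.576
z_β = -0.399

Power = Φ(z_β) = Φ(-0.399) ≈ 0.345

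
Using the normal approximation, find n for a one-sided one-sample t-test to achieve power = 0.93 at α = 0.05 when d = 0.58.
n = 29

Sample size formula (one-sample t-test, normal approximation):
n = ((z_α + z_β) / d)²

z_α = 1.645 (for α = 0.05, one-sided)
z_β = 1.476 (for power = 0.93)
d = 0.58

n = ((1.645 + 1.476) / 0.58)²
n = (5.381)²
n ≈ 28.96
Round up to the next whole number: n = 29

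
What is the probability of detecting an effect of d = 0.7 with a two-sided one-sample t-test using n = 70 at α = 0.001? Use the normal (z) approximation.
Power ≈ 0.99

Power calculation (one-sample t-test, normal approximation):
z_β = d · √n - z_{α/2}
z_β = 0.7 · √70 - 3.291
z_β = 0.7 · 8.367 - 3.291
z_β = 2.566

Power = Φ(z_β) = Φ(2.566) ≈ 0.995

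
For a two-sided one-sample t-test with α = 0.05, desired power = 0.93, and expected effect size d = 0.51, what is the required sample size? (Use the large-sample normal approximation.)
n = 46

Sample size formula (one-sample t-test, normal approximation):
n = ((z_{α/2} + z_β) / d)²

z_{α/2} = 1.960 (for α = 0.05, two-sided)
z_β = 1.476 (for power = 0.93)
d = 0.51

n = ((1.960 + 1.476) / 0.51)²
n = (6.737)²
n ≈ 45.39
Round up to the next whole number: n = 46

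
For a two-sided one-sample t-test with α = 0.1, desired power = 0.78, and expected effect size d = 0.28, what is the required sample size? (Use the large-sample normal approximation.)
n = 75

Sample size formula (one-sample t-test, normal approximation):
n = ((z_{α/2} + z_β) / d)²

z_{α/2} = 1.645 (for α = 0.1, two-sided)
z_β = 0.772 (for power = 0.78)
d = 0.28

n = ((1.645 + 0.772) / 0.28)²
n = (8.632)²
n ≈ 74.51
Round up to the next whole number: n = 75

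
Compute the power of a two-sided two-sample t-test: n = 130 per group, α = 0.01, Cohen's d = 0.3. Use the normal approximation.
Power ≈ 0.44

Power calculation (two-sample t-test, normal approximation):
z_β = d · √(n/2) - z_{α/2}
z_β = 0.3 · √(130/2) - 2.576
z_β = 0.3 · 8.062 - 2.576
z_β = -0.157

Power = Φ(z_β) = Φ(-0.157) ≈ 0.438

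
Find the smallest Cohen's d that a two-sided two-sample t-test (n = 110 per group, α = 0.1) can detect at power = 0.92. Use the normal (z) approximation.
d ≈ 0.41

Minimum detectable effect (two-sample t-test, normal approximation):
d = (z_{α/2} + z_β) / √(n/2)
d = (1.645 + 1.405) / √(110/2)
d = 3.050 / 7.416
d ≈ 0.41

By Cohen's convention (0.2 small / 0.5 medium / 0.8 large): small effect.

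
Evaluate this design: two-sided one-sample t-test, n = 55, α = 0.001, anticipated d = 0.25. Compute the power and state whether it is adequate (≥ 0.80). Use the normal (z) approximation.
Power ≈ 0.08; the study is underpowered (power < 0.80)

Power calculation (one-sample t-test, normal approximation):
z_β = d · √n - z_{α/2}
z_β = 0.25 · √55 - 3.291
z_β = 0.25 · 7.416 - 3.291
z_β = -1.436

Power = Φ(z_β) = Φ(-1.436) ≈ 0.075

Effect size d = 0.25 is small by Cohen's convention (0.2/0.5/0.8).

Threshold: power ≥ 0.80 is conventionally adequate.
Power ≈ 0.08 → the study is underpowered (power < 0.80).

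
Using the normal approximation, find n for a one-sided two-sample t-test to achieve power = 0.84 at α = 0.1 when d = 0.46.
n = 49 per group

Sample size formula (two-sample t-test, normal approximation):
n = 2 · ((z_α + z_β) / d)²

z_α = 1.282 (for α = 0.1, one-sided)
z_β = 0.994 (for power = 0.84)
d = 0.46

n = 2 · ((1.282 + 0.994) / 0.46)²
n = 2 · (4.948)²
n ≈ 48.97
Round up to the next whole number: n = 49 per group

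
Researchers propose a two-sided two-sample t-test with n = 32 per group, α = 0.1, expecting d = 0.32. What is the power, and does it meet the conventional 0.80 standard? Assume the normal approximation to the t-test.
Power ≈ 0.36; the study is underpowered (power < 0.80)

Power calculation (two-sample t-test, normal approximation):
z_β = d · √(n/2) - z_{α/2}
z_β = 0.32 · √(32/2) - 1.645
z_β = 0.32 · 4.000 - 1.645
z_β = -0.365

Power = Φ(z_β) = Φ(-0.365) ≈ 0.358

Effect size d = 0.32 is small by Cohen's convention (0.2/0.5/0.8).

Threshold: power ≥ 0.80 is conventionally adequate.
Power ≈ 0.36 → the study is underpowered (power < 0.80).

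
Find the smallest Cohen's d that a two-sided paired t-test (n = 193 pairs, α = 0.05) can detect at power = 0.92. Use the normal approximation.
d ≈ 0.24

Minimum detectable effect (paired t-test, normal approximation):
d = (z_{α/2} + z_β) / √n
d = (1.960 + 1.405) / √193
d = 3.365 / 13.892
d ≈ 0.24

By Cohen's convention (0.2 small / 0.5 medium / 0.8 large): small effect.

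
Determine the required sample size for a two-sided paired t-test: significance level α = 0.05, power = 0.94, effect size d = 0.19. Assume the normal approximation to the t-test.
n = 343 pairs

Sample size formula (paired t-test, normal approximation):
n = ((z_{α/2} + z_β) / d)²

z_{α/2} = 1.960 (for α = 0.05, two-sided)
z_β = 1.555 (for power = 0.94)
d = 0.19

n = ((1.960 + 1.555) / 0.19)²
n = (18.500)²
n ≈ 342.25
Round up to the next whole number: n = 343 pairs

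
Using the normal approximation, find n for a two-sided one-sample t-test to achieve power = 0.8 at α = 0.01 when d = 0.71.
n = 24

Sample size formula (one-sample t-test, normal approximation):
n = ((z_{α/2} + z_β) / d)²

z_{α/2} = 2.576 (for α = 0.01, two-sided)
z_β = 0.842 (for power = 0.8)
d = 0.71

n = ((2.576 + 0.842) / 0.71)²
n = (4.814)²
n ≈ 23.17
Round up to the next whole number: n = 24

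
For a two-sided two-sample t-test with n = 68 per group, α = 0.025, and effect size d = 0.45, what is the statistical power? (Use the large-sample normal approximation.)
Power ≈ 0.65

Power calculation (two-sample t-test, normal approximation):
z_β = d · √(n/2) - z_{α/2}
z_β = 0.45 · √(68/2) - 2.241
z_β = 0.45 · 5.831 - 2.241
z_β = 0.383

Power = Φ(z_β) = Φ(0.383) ≈ 0.649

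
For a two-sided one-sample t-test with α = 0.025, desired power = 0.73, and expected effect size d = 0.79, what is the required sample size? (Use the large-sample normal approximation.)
n = 14

Sample size formula (one-sample t-test, normal approximation):
n = ((z_{α/2} + z_β) / d)²

z_{α/2} = 2.241 (for α = 0.025, two-sided)
z_β = 0.613 (for power = 0.73)
d = 0.79

n = ((2.241 + 0.613) / 0.79)²
n = (3.613)²
n ≈ 13.05
Round up to the next whole number: n = 14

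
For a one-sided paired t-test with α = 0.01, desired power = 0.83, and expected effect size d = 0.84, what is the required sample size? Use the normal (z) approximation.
n = 16 pairs

Sample size formula (paired t-test, normal approximation):
n = ((z_α + z_β) / d)²

z_α = 2.326 (for α = 0.01, one-sided)
z_β = 0.954 (for power = 0.83)
d = 0.84

n = ((2.326 + 0.954) / 0.84)²
n = (3.905)²
n ≈ 15.25
Round up to the next whole number: n = 16 pairs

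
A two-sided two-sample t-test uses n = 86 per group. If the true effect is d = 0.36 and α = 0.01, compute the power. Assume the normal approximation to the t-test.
Power ≈ 0.41

Power calculation (two-sample t-test, normal approximation):
z_β = d · √(n/2) - z_{α/2}
z_β = 0.36 · √(86/2) - 2.576
z_β = 0.36 · 6.557 - 2.576
z_β = -0.215

Power = Φ(z_β) = Φ(-0.215) ≈ 0.415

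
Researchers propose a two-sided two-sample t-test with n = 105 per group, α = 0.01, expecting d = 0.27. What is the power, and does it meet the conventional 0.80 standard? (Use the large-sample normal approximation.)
Power ≈ 0.27; the study is underpowered (power < 0.80)

Power calculation (two-sample t-test, normal approximation):
z_β = d · √(n/2) - z_{α/2}
z_β = 0.27 · √(105/2) - 2.576
z_β = 0.27 · 7.246 - 2.576
z_β = -0.619

Power = Φ(z_β) = Φ(-0.619) ≈ 0.268

Effect size d = 0.27 is small by Cohen's convention (0.2/0.5/0.8).

Threshold: power ≥ 0.80 is conventionally adequate.
Power ≈ 0.27 → the study is underpowered (power < 0.80).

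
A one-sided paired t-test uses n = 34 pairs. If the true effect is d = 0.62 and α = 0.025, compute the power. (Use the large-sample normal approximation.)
Power ≈ 0.95

Power calculation (paired t-test, normal approximation):
z_β = d · √n - z_α
z_β = 0.62 · √34 - 1.960
z_β = 0.62 · 5.831 - 1.960
z_β = 1.655

Power = Φ(z_β) = Φ(1.655) ≈ 0.951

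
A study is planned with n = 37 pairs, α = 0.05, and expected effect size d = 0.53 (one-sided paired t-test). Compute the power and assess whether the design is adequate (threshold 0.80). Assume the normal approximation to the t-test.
Power ≈ 0.94; the study is adequately powered (power ≥ 0.80)

Power calculation (paired t-test, normal approximation):
z_β = d · √n - z_α
z_β = 0.53 · √37 - 1.645
z_β = 0.53 · 6.083 - 1.645
z_β = 1.579

Power = Φ(z_β) = Φ(1.579) ≈ 0.943

Effect size d = 0.53 is medium by Cohen's convention (0.2/0.5/0.8).

Threshold: power ≥ 0.80 is conventionally adequate.
Power ≈ 0.94 → the study is adequately powered (power ≥ 0.80).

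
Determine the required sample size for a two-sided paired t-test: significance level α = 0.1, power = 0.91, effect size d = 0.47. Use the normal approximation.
n = 41 pairs

Sample size formula (paired t-test, normal approximation):
n = ((z_{α/2} + z_β) / d)²

z_{α/2} = 1.645 (for α = 0.1, two-sided)
z_β = 1.341 (for power = 0.91)
d = 0.47

n = ((1.645 + 1.341) / 0.47)²
n = (6.353)²
n ≈ 40.36
Round up to the next whole number: n = 41 pairs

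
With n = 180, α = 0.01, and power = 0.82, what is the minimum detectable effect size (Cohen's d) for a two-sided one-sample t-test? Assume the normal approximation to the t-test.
d ≈ 0.26

Minimum detectable effect (one-sample t-test, normal approximation):
d = (z_{α/2} + z_β) / √n
d = (2.576 + 0.915) / √180
d = 3.491 / 13.416
d ≈ 0.26

By Cohen's convention (0.2 small / 0.5 medium / 0.8 large): small effect.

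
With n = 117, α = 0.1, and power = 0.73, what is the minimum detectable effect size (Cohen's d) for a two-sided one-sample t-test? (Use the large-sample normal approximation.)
d ≈ 0.21

Minimum detectable effect (one-sample t-test, normal approximation):
d = (z_{α/2} + z_β) / √n
d = (1.645 + 0.613) / √117
d = 2.258 / 10.817
d ≈ 0.21

By Cohen's convention (0.2 small / 0.5 medium / 0.8 large): small effect.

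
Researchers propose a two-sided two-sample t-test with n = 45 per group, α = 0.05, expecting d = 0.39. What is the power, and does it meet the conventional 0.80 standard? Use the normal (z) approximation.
Power ≈ 0.46; the study is underpowered (power < 0.80)

Power calculation (two-sample t-test, normal approximation):
z_β = d · √(n/2) - z_{α/2}
z_β = 0.39 · √(45/2) - 1.960
z_β = 0.39 · 4.743 - 1.960
z_β = -0.110

Power = Φ(z_β) = Φ(-0.110) ≈ 0.456

Effect size d = 0.39 is small by Cohen's convention (0.2/0.5/0.8).

Threshold: power ≥ 0.80 is conventionally adequate.
Power ≈ 0.46 → the study is underpowered (power < 0.80).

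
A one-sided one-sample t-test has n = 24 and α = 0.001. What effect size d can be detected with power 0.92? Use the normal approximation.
d ≈ 0.92

Minimum detectable effect (one-sample t-test, normal approximation):
d = (z_α + z_β) / √n
d = (3.090 + 1.405) / √24
d = 4.495 / 4.899
d ≈ 0.92

By Cohen's convention (0.2 small / 0.5 medium / 0.8 large): large effect.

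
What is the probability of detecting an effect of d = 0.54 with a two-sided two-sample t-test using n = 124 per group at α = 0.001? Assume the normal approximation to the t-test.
Power ≈ 0.83

Power calculation (two-sample t-test, normal approximation):
z_β = d · √(n/2) - z_{α/2}
z_β = 0.54 · √(124/2) - 3.291
z_β = 0.54 · 7.874 - 3.291
z_β = 0.961

Power = Φ(z_β) = Φ(0.961) ≈ 0.832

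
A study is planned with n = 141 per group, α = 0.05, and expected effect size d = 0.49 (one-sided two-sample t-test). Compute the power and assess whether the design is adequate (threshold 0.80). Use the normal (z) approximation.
Power ≈ 0.99; the study is adequately powered (power ≥ 0.80)

Power calculation (two-sample t-test, normal approximation):
z_β = d · √(n/2) - z_α
z_β = 0.49 · √(141/2) - 1.645
z_β = 0.49 · 8.396 - 1.645
z_β = 2.469

Power = Φ(z_β) = Φ(2.469) ≈ 0.993

Effect size d = 0.49 is small by Cohen's convention (0.2/0.5/0.8).

Threshold: power ≥ 0.80 is conventionally adequate.
Power ≈ 0.99 → the study is adequately powered (power ≥ 0.80).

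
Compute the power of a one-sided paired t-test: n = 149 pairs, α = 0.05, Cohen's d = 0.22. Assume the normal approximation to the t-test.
Power ≈ 0.85

Power calculation (paired t-test, normal approximation):
z_β = d · √n - z_α
z_β = 0.22 · √149 - 1.645
z_β = 0.22 · 12.207 - 1.645
z_β = 1.041

Power = Φ(z_β) = Φ(1.041) ≈ 0.851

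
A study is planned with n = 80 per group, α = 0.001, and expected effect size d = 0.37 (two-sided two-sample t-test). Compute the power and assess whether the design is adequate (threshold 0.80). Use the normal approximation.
Power ≈ 0.17; the study is underpowered (power < 0.80)

Power calculation (two-sample t-test, normal approximation):
z_β = d · √(n/2) - z_{α/2}
z_β = 0.37 · √(80/2) - 3.291
z_β = 0.37 · 6.325 - 3.291
z_β = -0.950

Power = Φ(z_β) = Φ(-0.950) ≈ 0.171

Effect size d = 0.37 is small by Cohen's convention (0.2/0.5/0.8).

Threshold: power ≥ 0.80 is conventionally adequate.
Power ≈ 0.17 → the study is underpowered (power < 0.80).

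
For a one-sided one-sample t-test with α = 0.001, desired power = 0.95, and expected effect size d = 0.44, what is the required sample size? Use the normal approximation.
n = 116

Sample size formula (one-sample t-test, normal approximation):
n = ((z_α + z_β) / d)²

z_α = 3.090 (for α = 0.001, one-sided)
z_β = 1.645 (for power = 0.95)
d = 0.44

n = ((3.090 + 1.645) / 0.44)²
n = (10.761)²
n ≈ 115.80
Round up to the next whole number: n = 116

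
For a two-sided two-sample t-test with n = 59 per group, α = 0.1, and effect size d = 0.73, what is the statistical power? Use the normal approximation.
Power ≈ 0.99

Power calculation (two-sample t-test, normal approximation):
z_β = d · √(n/2) - z_{α/2}
z_β = 0.73 · √(59/2) - 1.645
z_β = 0.73 · 5.431 - 1.645
z_β = 2.320

Power = Φ(z_β) = Φ(2.320) ≈ 0.990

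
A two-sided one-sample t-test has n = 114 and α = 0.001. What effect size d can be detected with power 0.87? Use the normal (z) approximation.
d ≈ 0.41

Minimum detectable effect (one-sample t-test, normal approximation):
d = (z_{α/2} + z_β) / √n
d = (3.291 + 1.126) / √114
d = 4.417 / 10.677
d ≈ 0.41

By Cohen's convention (0.2 small / 0.5 medium / 0.8 large): small effect.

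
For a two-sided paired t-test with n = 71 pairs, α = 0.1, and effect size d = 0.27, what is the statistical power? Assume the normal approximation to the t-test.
Power ≈ 0.74

Power calculation (paired t-test, normal approximation):
z_β = d · √n - z_{α/2}
z_β = 0.27 · √71 - 1.645
z_β = 0.27 · 8.426 - 1.645
z_β = 0.630

Power = Φ(z_β) = Φ(0.630) ≈ 0.736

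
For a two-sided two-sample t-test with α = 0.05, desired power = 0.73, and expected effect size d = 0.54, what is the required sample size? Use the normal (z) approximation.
n = 46 per group

Sample size formula (two-sample t-test, normal approximation):
n = 2 · ((z_{α/2} + z_β) / d)²

z_{α/2} = 1.960 (for α = 0.05, two-sided)
z_β = 0.613 (for power = 0.73)
d = 0.54

n = 2 · ((1.960 + 0.613) / 0.54)²
n = 2 · (4.765)²
n ≈ 45.41
Round up to the next whole number: n = 46 per group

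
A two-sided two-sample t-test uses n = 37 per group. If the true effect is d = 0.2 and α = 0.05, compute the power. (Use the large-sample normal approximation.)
Power ≈ 0.14

Power calculation (two-sample t-test, normal approximation):
z_β = d · √(n/2) - z_{α/2}
z_β = 0.2 · √(37/2) - 1.960
z_β = 0.2 · 4.301 - 1.960
z_β = -1.100

Power = Φ(z_β) = Φ(-1.100) ≈ 0.136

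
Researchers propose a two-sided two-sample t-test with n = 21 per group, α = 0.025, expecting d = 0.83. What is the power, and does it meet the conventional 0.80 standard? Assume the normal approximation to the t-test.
Power ≈ 0.67; the study is underpowered (power < 0.80)

Power calculation (two-sample t-test, normal approximation):
z_β = d · √(n/2) - z_{α/2}
z_β = 0.83 · √(21/2) - 2.241
z_β = 0.83 · 3.240 - 2.241
z_β = 0.448

Power = Φ(z_β) = Φ(0.448) ≈ 0.673

Effect size d = 0.83 is large by Cohen's convention (0.2/0.5/0.8).

Threshold: power ≥ 0.80 is conventionally adequate.
Power ≈ 0.67 → the study is underpowered (power < 0.80).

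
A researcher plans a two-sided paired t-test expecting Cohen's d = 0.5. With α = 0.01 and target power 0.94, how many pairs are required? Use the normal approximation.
n = 69 pairs

Sample size formula (paired t-test, normal approximation):
n = ((z_{α/2} + z_β) / d)²

z_{α/2} = 2.576 (for α = 0.01, two-sided)
z_β = 1.555 (for power = 0.94)
d = 0.5

n = ((2.576 + 1.555) / 0.5)²
n = (8.262)²
n ≈ 68.26
Round up to the next whole number: n = 69 pairs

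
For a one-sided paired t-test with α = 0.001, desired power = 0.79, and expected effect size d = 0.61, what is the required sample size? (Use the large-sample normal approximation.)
n = 41 pairs

Sample size formula (paired t-test, normal approximation):
n = ((z_α + z_β) / d)²

z_α = 3.090 (for α = 0.001, one-sided)
z_β = 0.806 (for power = 0.79)
d = 0.61

n = ((3.090 + 0.806) / 0.61)²
n = (6.387)²
n ≈ 40.79
Round up to the next whole number: n = 41 pairs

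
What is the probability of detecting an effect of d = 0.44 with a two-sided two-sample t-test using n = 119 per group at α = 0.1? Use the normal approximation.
Power ≈ 0.96

Power calculation (two-sample t-test, normal approximation):
z_β = d · √(n/2) - z_{α/2}
z_β = 0.44 · √(119/2) - 1.645
z_β = 0.44 · 7.714 - 1.645
z_β = 1.749

Power = Φ(z_β) = Φ(1.749) ≈ 0.960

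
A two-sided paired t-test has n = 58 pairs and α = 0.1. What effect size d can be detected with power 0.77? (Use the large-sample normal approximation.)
d ≈ 0.31

Minimum detectable effect (paired t-test, normal approximation):
d = (z_{α/2} + z_β) / √n
d = (1.645 + 0.739) / √58
d = 2.384 / 7.616
d ≈ 0.31

By Cohen's convention (0.2 small / 0.5 medium / 0.8 large): small effect.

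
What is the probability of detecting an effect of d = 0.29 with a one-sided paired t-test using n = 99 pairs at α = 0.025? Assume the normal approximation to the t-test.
Power ≈ 0.82

Power calculation (paired t-test, normal approximation):
z_β = d · √n - z_α
z_β = 0.29 · √99 - 1.960
z_β = 0.29 · 9.950 - 1.960
z_β = 0.925

Power = Φ(z_β) = Φ(0.925) ≈ 0.823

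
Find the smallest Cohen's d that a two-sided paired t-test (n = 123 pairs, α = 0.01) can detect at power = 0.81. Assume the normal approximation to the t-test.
d ≈ 0.31

Minimum detectable effect (paired t-test, normal approximation):
d = (z_{α/2} + z_β) / √n
d = (2.576 + 0.878) / √123
d = 3.454 / 11.091
d ≈ 0.31

By Cohen's convention (0.2 small / 0.5 medium / 0.8 large): small effect.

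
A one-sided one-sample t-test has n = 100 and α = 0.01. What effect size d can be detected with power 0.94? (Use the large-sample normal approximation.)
d ≈ 0.39

Minimum detectable effect (one-sample t-test, normal approximation):
d = (z_α + z_β) / √n
d = (2.326 + 1.555) / √100
d = 3.881 / 10.000
d ≈ 0.39

By Cohen's convention (0.2 small / 0.5 medium / 0.8 large): small effect.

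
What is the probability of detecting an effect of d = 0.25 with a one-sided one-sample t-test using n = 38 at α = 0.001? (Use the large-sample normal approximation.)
Power ≈ 0.06

Power calculation (one-sample t-test, normal approximation):
z_β = d · √n - z_α
z_β = 0.25 · √38 - 3.090
z_β = 0.25 · 6.164 - 3.090
z_β = -1.549

Power = Φ(z_β) = Φ(-1.549) ≈ 0.061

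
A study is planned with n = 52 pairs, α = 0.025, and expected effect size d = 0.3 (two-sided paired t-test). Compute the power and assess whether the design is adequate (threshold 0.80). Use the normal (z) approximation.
Power ≈ 0.47; the study is underpowered (power < 0.80)

Power calculation (paired t-test, normal approximation):
z_β = d · √n - z_{α/2}
z_β = 0.3 · √52 - 2.241
z_β = 0.3 · 7.211 - 2.241
z_β = -0.078

Power = Φ(z_β) = Φ(-0.078) ≈ 0.469

Effect size d = 0.3 is small by Cohen's convention (0.2/0.5/0.8).

Threshold: power ≥ 0.80 is conventionally adequate.
Power ≈ 0.47 → the study is underpowered (power < 0.80).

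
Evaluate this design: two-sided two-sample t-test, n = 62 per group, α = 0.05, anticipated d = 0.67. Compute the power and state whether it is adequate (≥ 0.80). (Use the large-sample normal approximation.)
Power ≈ 0.96; the study is adequately powered (power ≥ 0.80)

Power calculation (two-sample t-test, normal approximation):
z_β = d · √(n/2) - z_{α/2}
z_β = 0.67 · √(62/2) - 1.960
z_β = 0.67 · 5.568 - 1.960
z_β = 1.770

Power = Φ(z_β) = Φ(1.770) ≈ 0.962

Effect size d = 0.67 is medium by Cohen's convention (0.2/0.5/0.8).

Threshold: power ≥ 0.80 is conventionally adequate.
Power ≈ 0.96 → the study is adequately powered (power ≥ 0.80).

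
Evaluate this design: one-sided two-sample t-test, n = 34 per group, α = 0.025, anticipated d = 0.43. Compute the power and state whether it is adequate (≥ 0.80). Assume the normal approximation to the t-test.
Power ≈ 0.43; the study is underpowered (power < 0.80)

Power calculation (two-sample t-test, normal approximation):
z_β = d · √(n/2) - z_α
z_β = 0.43 · √(34/2) - 1.960
z_β = 0.43 · 4.123 - 1.960
z_β = -0.187

Power = Φ(z_β) = Φ(-0.187) ≈ 0.426

Effect size d = 0.43 is small by Cohen's convention (0.2/0.5/0.8).

Threshold: power ≥ 0.80 is conventionally adequate.
Power ≈ 0.43 → the study is underpowered (power < 0.80).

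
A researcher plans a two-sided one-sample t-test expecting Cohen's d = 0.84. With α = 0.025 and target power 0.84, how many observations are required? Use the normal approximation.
n = 15

Sample size formula (one-sample t-test, normal approximation):
n = ((z_{α/2} + z_β) / d)²

z_{α/2} = 2.241 (for α = 0.025, two-sided)
z_β = 0.994 (for power = 0.84)
d = 0.84

n = ((2.241 + 0.994) / 0.84)²
n = (3.851)²
n ≈ 14.83
Round up to the next whole number: n = 15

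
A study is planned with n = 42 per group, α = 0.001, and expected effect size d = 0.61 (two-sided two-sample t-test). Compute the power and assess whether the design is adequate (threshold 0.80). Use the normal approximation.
Power ≈ 0.31; the study is underpowered (power < 0.80)

Power calculation (two-sample t-test, normal approximation):
z_β = d · √(n/2) - z_{α/2}
z_β = 0.61 · √(42/2) - 3.291
z_β = 0.61 · 4.583 - 3.291
z_β = -0.495

Power = Φ(z_β) = Φ(-0.495) ≈ 0.310

Effect size d = 0.61 is medium by Cohen's convention (0.2/0.5/0.8).

Threshold: power ≥ 0.80 is conventionally adequate.
Power ≈ 0.31 → the study is underpowered (power < 0.80).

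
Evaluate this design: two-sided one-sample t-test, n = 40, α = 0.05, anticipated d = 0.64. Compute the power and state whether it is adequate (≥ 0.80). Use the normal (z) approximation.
Power ≈ 0.98; the study is adequately powered (power ≥ 0.80)

Power calculation (one-sample t-test, normal approximation):
z_β = d · √n - z_{α/2}
z_β = 0.64 · √40 - 1.960
z_β = 0.64 · 6.325 - 1.960
z_β = 2.088

Power = Φ(z_β) = Φ(2.088) ≈ 0.982

Effect size d = 0.64 is medium by Cohen's convention (0.2/0.5/0.8).

Threshold: power ≥ 0.80 is conventionally adequate.
Power ≈ 0.98 → the study is adequately powered (power ≥ 0.80).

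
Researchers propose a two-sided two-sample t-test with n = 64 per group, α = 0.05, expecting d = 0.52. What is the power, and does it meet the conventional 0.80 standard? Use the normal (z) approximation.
Power ≈ 0.84; the study is adequately powered (power ≥ 0.80)

Power calculation (two-sample t-test, normal approximation):
z_β = d · √(n/2) - z_{α/2}
z_β = 0.52 · √(64/2) - 1.960
z_β = 0.52 · 5.657 - 1.960
z_β = 0.982

Power = Φ(z_β) = Φ(0.982) ≈ 0.837

Effect size d = 0.52 is medium by Cohen's convention (0.2/0.5/0.8).

Threshold: power ≥ 0.80 is conventionally adequate.
Power ≈ 0.84 → the study is adequately powered (power ≥ 0.80).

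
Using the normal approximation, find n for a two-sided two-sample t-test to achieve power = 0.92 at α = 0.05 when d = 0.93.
n = 27 per group

Sample size formula (two-sample t-test, normal approximation):
n = 2 · ((z_{α/2} + z_β) / d)²

z_{α/2} = 1.960 (for α = 0.05, two-sided)
z_β = 1.405 (for power = 0.92)
d = 0.93

n = 2 · ((1.960 + 1.405) / 0.93)²
n = 2 · (3.618)²
n ≈ 26.18
Round up to the next whole number: n = 27 per group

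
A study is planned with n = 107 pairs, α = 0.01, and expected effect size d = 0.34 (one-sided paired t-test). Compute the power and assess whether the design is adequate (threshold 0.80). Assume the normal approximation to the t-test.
Power ≈ 0.88; the study is adequately powered (power ≥ 0.80)

Power calculation (paired t-test, normal approximation):
z_β = d · √n - z_α
z_β = 0.34 · √107 - 2.326
z_β = 0.34 · 10.344 - 2.326
z_β = 1.191

Power = Φ(z_β) = Φ(1.191) ≈ 0.883

Effect size d = 0.34 is small by Cohen's convention (0.2/0.5/0.8).

Threshold: power ≥ 0.80 is conventionally adequate.
Power ≈ 0.88 → the study is adequately powered (power ≥ 0.80).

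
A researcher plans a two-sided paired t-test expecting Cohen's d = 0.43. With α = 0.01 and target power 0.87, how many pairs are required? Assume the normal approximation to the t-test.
n = 75 pairs

Sample size formula (paired t-test, normal approximation):
n = ((z_{α/2} + z_β) / d)²

z_{α/2} = 2.576 (for α = 0.01, two-sided)
z_β = 1.126 (for power = 0.87)
d = 0.43

n = ((2.576 + 1.126) / 0.43)²
n = (8.609)²
n ≈ 74.11
Round up to the next whole number: n = 75 pairs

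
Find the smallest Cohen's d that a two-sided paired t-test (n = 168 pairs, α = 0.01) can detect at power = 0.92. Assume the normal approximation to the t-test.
d ≈ 0.31

Minimum detectable effect (paired t-test, normal approximation):
d = (z_{α/2} + z_β) / √n
d = (2.576 + 1.405) / √168
d = 3.981 / 12.961
d ≈ 0.31

By Cohen's convention (0.2 small / 0.5 medium / 0.8 large): small effect.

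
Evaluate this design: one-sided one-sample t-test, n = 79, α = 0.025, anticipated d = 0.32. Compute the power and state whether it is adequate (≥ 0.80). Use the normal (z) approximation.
Power ≈ 0.81; the study is adequately powered (power ≥ 0.80)

Power calculation (one-sample t-test, normal approximation):
z_β = d · √n - z_α
z_β = 0.32 · √79 - 1.960
z_β = 0.32 · 8.888 - 1.960
z_β = 0.884

Power = Φ(z_β) = Φ(0.884) ≈ 0.812

Effect size d = 0.32 is small by Cohen's convention (0.2/0.5/0.8).

Threshold: power ≥ 0.80 is conventionally adequate.
Power ≈ 0.81 → the study is adequately powered (power ≥ 0.80).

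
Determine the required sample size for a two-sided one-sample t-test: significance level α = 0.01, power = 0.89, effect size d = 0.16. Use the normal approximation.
n = 565

Sample size formula (one-sample t-test, normal approximation):
n = ((z_{α/2} + z_β) / d)²

z_{α/2} = 2.576 (for α = 0.01, two-sided)
z_β = 1.227 (for power = 0.89)
d = 0.16

n = ((2.576 + 1.227) / 0.16)²
n = (23.769)²
n ≈ 564.97
Round up to the next whole number: n = 565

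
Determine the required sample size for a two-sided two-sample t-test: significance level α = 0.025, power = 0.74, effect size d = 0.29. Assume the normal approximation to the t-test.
n = 198 per group

Sample size formula (two-sample t-test, normal approximation):
n = 2 · ((z_{α/2} + z_β) / d)²

z_{α/2} = 2.241 (for α = 0.025, two-sided)
z_β = 0.643 (for power = 0.74)
d = 0.29

n = 2 · ((2.241 + 0.643) / 0.29)²
n = 2 · (9.945)²
n ≈ 197.81
Round up to the next whole number: n = 198 per group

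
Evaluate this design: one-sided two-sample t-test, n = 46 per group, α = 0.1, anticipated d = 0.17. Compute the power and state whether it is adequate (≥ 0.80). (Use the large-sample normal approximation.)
Power ≈ 0.32; the study is underpowered (power < 0.80)

Power calculation (two-sample t-test, normal approximation):
z_β = d · √(n/2) - z_α
z_β = 0.17 · √(46/2) - 1.282
z_β = 0.17 · 4.796 - 1.282
z_β = -0.466

Power = Φ(z_β) = Φ(-0.466) ≈ 0.321

Effect size d = 0.17 is very small by Cohen's convention (0.2/0.5/0.8).

Threshold: power ≥ 0.80 is conventionally adequate.
Power ≈ 0.32 → the study is underpowered (power < 0.80).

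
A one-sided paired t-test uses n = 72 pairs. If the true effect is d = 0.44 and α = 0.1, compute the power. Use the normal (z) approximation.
Power ≈ 0.99

Power calculation (paired t-test, normal approximation):
z_β = d · √n - z_α
z_β = 0.44 · √72 - 1.282
z_β = 0.44 · 8.485 - 1.282
z_β = 2.452

Power = Φ(z_β) = Φ(2.452) ≈ 0.993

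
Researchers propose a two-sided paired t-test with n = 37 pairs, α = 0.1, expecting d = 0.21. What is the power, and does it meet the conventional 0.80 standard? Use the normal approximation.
Power ≈ 0.36; the study is underpowered (power < 0.80)

Power calculation (paired t-test, normal approximation):
z_β = d · √n - z_{α/2}
z_β = 0.21 · √37 - 1.645
z_β = 0.21 · 6.083 - 1.645
z_β = -0.367

Power = Φ(z_β) = Φ(-0.367) ≈ 0.357

Effect size d = 0.21 is small by Cohen's convention (0.2/0.5/0.8).

Threshold: power ≥ 0.80 is conventionally adequate.
Power ≈ 0.36 → the study is underpowered (power < 0.80).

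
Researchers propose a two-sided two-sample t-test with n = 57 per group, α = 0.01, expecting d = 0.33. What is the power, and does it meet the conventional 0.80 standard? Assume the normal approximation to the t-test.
Power ≈ 0.21; the study is underpowered (power < 0.80)

Power calculation (two-sample t-test, normal approximation):
z_β = d · √(n/2) - z_{α/2}
z_β = 0.33 · √(57/2) - 2.576
z_β = 0.33 · 5.339 - 2.576
z_β = -0.814

Power = Φ(z_β) = Φ(-0.814) ≈ 0.208

Effect size d = 0.33 is small by Cohen's convention (0.2/0.5/0.8).

Threshold: power ≥ 0.80 is conventionally adequate.
Power ≈ 0.21 → the study is underpowered (power < 0.80).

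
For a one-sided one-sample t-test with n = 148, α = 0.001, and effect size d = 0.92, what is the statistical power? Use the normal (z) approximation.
Power ≈ 1.00

Power calculation (one-sample t-test, normal approximation):
z_β = d · √n - z_α
z_β = 0.92 · √148 - 3.090
z_β = 0.92 · 12.166 - 3.090
z_β = 8.102

Power = Φ(z_β) = Φ(8.102) ≈ 1.000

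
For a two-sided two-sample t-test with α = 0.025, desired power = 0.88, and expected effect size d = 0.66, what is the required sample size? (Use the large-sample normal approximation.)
n = 54 per group

Sample size formula (two-sample t-test, normal approximation):
n = 2 · ((z_{α/2} + z_β) / d)²

z_{α/2} = 2.241 (for α = 0.025, two-sided)
z_β = 1.175 (for power = 0.88)
d = 0.66

n = 2 · ((2.241 + 1.175) / 0.66)²
n = 2 · (5.176)²
n ≈ 53.58
Round up to the next whole number: n = 54 per group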